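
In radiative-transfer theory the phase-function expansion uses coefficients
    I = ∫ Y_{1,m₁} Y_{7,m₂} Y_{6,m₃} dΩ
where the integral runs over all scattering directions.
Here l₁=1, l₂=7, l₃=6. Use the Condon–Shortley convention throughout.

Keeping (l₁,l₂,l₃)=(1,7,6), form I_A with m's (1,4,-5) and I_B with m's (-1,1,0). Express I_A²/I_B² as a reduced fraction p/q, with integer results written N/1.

Shared (l₁,l₂,l₃)=(1,7,6): N and (l;000)² cancel in I_A²/I_B².
A: Δ = 2!·0!·12!/15! = 1/1365; Racah Σ t=0..0: t=0:+1/79833600 = 1/79833600; ⇒ 3j(1 7 6; 1 4 -5)² = 1/455, sgn -1
B: Δ = 2!·0!·12!/15! = 1/1365; Racah Σ t=2..2: t=2:+1/1036800 = 1/1036800; ⇒ 3j(1 7 6; -1 1 0)² = 4/195, sgn +1
I_A²/I_B² = (1/455)/(4/195) = 3/28

3/28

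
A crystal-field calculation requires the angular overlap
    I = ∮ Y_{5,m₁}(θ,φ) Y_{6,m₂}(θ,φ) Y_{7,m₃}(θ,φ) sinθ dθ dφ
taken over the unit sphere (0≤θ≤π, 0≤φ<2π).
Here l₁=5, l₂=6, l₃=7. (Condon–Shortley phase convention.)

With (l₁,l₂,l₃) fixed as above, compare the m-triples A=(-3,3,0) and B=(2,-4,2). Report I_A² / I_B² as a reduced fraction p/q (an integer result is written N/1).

Same 5,6,7: normalisation and zero-m 3j drop out of the ratio.
A: Δ: 4! 6! 8! / 19! → 1/174594420; sum: t=2:+1/14515200 t=3:−1/1036800 t=4:+1/829440 = 1/3225600; 3j²(5 6 7; -3 3 0) = Δ·Π!·Σ² = 567/230945  (sign -1)
B: Δ: 4! 6! 8! / 19! → 1/174594420; sum: t=0:+1/1244160 t=1:−1/1451520 t=2:+1/19353600 = 29/174182400; 3j²(5 6 7; 2 -4 2) = Δ·Π!·Σ² = 841/554268  (sign -1)
I_A²/I_B² = (567/230945)/(841/554268) = 6804/4205

6804/4205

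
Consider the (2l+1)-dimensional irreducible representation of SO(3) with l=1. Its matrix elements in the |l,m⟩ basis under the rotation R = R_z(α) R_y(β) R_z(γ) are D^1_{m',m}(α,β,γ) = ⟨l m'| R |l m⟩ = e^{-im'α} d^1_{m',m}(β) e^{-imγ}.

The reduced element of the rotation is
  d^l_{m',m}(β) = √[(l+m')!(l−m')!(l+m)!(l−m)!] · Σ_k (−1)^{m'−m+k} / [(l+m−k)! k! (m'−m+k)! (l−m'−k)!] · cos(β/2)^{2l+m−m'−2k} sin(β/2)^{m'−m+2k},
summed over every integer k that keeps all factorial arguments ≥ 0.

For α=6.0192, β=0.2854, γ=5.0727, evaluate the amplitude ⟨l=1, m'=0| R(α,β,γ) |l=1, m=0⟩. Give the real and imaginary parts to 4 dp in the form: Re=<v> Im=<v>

Split into d^1_{0,0}(β=0.2854) × two z-phases.
c=cos(0.285400/2)=0.989836, s=sin(0.285400/2)=0.142216; N=√[1·1·1·1]=1.000000
k∈{0,1} keeps every argument non-negative
  k=0: (−1)^0·1.0000/(1)·0.9898^2·0.1422^0 = +0.979775
  k=1: (−1)^1·1.0000/(1)·0.9898^0·0.1422^2 = -0.020225
d^1_{0,0}(0.2854) = +0.979775 -0.020225 = +0.959549
Phases: e^{-i·(0)·6.0192}=+1.000000+0.000000i, e^{-i·(0)·5.0727}=+1.000000+0.000000i ⇒ D=+0.959549+0.000000i

Re=0.9595 Im=0.0000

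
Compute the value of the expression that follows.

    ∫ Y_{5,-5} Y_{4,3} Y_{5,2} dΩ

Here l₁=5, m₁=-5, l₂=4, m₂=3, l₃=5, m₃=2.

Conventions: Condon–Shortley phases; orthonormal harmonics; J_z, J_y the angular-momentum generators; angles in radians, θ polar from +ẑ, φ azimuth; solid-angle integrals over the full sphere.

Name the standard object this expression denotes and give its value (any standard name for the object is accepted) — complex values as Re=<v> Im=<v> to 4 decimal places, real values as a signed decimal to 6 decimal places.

This is a Gaunt coefficient — the integral of a triple product of spherical harmonics over the sphere.
Checks pass: Σm=0; 14 even; l₃=5∈[1,9].
(2·5+1)(2·4+1)(2·5+1) = 1089
Δ: 4! 6! 4! / 15! → 1/3153150
sum: t=0:+1/69120 t=1:−1/1728 t=2:+1/576 t=3:−1/1728 t=4:+1/69120 = 7/11520
3j²(5 4 5; 0 0 0) = Δ·Π!·Σ² = 2/143  (sign -1)
sum: t=4:+1/103680 = 1/103680
3j²(5 4 5; -5 3 2) = Δ·Π!·Σ² = 7/429  (sign -1)
combine: 4πI² = 1089·2/143·7/429 = 42/169
take √, sign +1: I = 0.14062948

Gaunt coefficient, +0.140629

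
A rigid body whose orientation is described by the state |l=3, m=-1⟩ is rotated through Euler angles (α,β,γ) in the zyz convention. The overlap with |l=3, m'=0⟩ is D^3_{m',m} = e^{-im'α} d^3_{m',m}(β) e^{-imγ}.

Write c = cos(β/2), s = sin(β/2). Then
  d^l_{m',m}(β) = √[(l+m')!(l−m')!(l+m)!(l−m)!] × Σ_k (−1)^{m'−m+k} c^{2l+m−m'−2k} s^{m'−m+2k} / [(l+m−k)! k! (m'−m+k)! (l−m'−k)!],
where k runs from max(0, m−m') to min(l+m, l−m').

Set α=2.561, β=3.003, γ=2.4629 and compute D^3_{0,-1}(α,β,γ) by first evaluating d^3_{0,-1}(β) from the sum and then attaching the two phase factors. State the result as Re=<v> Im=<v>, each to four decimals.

Re=0.1818 Im=-0.1466

D^3_{0,-1}(2.5610,3.0030,2.4629) = e^{-i·0·2.5610}·d^3_{0,-1}(3.0030)·e^{-i·-1·2.4629}. Compute d first:
With c≡cos(β/2)=0.069241 and s≡sin(β/2)=0.997600, N=[6·6·2·24]^{1/2}=41.569219
k: max(0,(-1)−(0))=0 … min(3+(-1),3−(0))=2
  k=0: (−1)^1·41.5692/(12)·0.0692^5·0.9976^1 = -0.000005
  k=1: (−1)^2·41.5692/(4)·0.0692^3·0.9976^3 = +0.003425
  k=2: (−1)^3·41.5692/(12)·0.0692^1·0.9976^5 = -0.236993
d^3_{0,-1}(3.0030) = -0.000005 +0.003425 -0.236993 = -0.233573
Attach z-rotation phases: D = e^{-i(0)(2.5610)}·(-0.233573)·e^{-i(-1)(2.4629)} = +0.181812-0.146632i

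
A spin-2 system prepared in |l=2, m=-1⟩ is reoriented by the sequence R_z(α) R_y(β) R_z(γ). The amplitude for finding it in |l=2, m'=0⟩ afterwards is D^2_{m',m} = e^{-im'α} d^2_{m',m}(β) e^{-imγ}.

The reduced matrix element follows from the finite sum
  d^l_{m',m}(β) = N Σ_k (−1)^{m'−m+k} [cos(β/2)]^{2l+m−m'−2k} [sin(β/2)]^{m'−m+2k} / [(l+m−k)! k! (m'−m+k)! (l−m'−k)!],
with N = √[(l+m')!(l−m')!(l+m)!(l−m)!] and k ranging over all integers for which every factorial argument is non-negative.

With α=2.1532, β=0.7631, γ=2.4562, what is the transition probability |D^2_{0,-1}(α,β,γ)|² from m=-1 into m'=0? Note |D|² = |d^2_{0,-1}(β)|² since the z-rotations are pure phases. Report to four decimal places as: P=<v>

P=0.3743

D^2_{0,-1}(2.1532,0.7631,2.4562) = e^{-i·0·2.1532}·d^2_{0,-1}(0.7631)·e^{-i·-1·2.4562}. Compute d first:
With c≡cos(β/2)=0.928089 and s≡sin(β/2)=0.372359, N=[2·2·1·6]^{1/2}=4.898979
Admissible k: 0..1 (factorial args all ≥0)
  k=0: (−1)^1·4.8990/(2)·0.9281^3·0.3724^1 = -0.729132
  k=1: (−1)^2·4.8990/(2)·0.9281^1·0.3724^3 = +0.117369
d^2_{0,-1}(0.7631) = -0.729132 +0.117369 = -0.611764
|D^2_{0,-1}|² = |d^2_{0,-1}(β)|² = (-0.611764)² = 0.374255 (the z-rotation phases have unit modulus)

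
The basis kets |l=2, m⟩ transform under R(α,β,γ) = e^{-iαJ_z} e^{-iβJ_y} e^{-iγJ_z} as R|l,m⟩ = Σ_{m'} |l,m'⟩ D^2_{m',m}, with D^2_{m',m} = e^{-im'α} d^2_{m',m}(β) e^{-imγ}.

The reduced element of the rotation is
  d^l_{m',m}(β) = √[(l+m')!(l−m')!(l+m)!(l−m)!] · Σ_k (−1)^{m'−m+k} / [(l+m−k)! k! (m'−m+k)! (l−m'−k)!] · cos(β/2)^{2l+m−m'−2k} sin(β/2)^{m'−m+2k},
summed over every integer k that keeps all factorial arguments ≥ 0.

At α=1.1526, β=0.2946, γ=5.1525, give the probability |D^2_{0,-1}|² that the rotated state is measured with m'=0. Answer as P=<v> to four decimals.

P=0.1158

D^2_{0,-1}(1.1526,0.2946,5.1525) = e^{-i·0·1.1526}·d^2_{0,-1}(0.2946)·e^{-i·-1·5.1525}. Compute d first:
With c≡cos(β/2)=0.989171 and s≡sin(β/2)=0.146768, N=[2·2·1·6]^{1/2}=4.898979
k: max(0,(-1)−(0))=0 … min(2+(-1),2−(0))=1
  k=0: (−1)^1·4.8990/(2)·0.9892^3·0.1468^1 = -0.347953
  k=1: (−1)^2·4.8990/(2)·0.9892^1·0.1468^3 = +0.007660
d^2_{0,-1}(0.2946) = -0.347953 +0.007660 = -0.340293
|D^2_{0,-1}|² = |d^2_{0,-1}(β)|² = (-0.340293)² = 0.115799 (the z-rotation phases have unit modulus)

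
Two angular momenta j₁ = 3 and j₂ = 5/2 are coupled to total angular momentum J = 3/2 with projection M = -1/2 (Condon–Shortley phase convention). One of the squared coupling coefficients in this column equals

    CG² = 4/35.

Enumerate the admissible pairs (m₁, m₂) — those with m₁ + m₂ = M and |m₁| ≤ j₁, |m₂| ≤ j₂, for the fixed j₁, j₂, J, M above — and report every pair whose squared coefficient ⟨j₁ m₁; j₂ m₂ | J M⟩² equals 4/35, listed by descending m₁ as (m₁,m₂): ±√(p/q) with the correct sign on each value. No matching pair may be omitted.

Admissible pairs with m₁+m₂ = M = -1/2: (-3,5/2), (-2,3/2), (-1,1/2), (0,-1/2), (1,-3/2), (2,-5/2)
  (m₁,m₂)=(2,-5/2): CG² = 5/21, CG = +√(5/21)
  (m₁,m₂)=(1,-3/2): CG² = 7/30, CG = −√(7/30)
  (m₁,m₂)=(0,-1/2): CG² = 4/35, CG = +√(4/35)   ← matches the target
  (m₁,m₂)=(-1,1/2): CG² = 1/105, CG = −√(1/105)
  (m₁,m₂)=(-2,3/2): CG² = 1/21, CG = −√(1/21)
  (m₁,m₂)=(-3,5/2): CG² = 5/14, CG = +√(5/14)
Pairs with CG² = 4/35: (0,-1/2): +√(4/35)

(0,-1/2): +√(4/35)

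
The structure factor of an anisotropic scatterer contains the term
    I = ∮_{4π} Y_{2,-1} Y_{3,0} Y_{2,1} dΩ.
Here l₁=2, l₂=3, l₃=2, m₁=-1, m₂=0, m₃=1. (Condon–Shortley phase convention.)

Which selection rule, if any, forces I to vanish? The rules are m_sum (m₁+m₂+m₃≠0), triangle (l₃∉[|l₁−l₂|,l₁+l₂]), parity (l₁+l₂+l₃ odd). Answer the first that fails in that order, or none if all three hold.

parity

m₁+m₂+m₃ = -1 + 0 + 1 = 0  ✓
triangle: |2−3|=1 ≤ l₃=2 ≤ 2+3=5  ✓
parity: l₁+l₂+l₃ = 7 is odd  ✗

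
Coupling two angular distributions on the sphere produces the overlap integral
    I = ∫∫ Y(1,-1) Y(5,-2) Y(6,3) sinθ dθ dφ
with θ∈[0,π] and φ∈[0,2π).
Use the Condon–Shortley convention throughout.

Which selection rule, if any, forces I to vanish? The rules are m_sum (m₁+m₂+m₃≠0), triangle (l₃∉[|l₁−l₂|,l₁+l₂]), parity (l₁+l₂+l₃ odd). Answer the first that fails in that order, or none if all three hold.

azimuthal sum: -1 − 2 + 3 = 0  ✓
4 ≤ 6 ≤ 6 (triangle on l)  ✓
L = 1 + 5 + 6 = 12 (even)  ✓

none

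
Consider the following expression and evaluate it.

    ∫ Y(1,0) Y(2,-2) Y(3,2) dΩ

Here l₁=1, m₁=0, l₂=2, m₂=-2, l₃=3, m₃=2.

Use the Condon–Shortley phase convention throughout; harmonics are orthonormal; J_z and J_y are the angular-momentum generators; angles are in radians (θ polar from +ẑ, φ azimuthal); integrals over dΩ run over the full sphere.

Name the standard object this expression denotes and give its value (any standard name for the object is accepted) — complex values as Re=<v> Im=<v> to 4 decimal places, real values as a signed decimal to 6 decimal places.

This is a Gaunt coefficient — the integral of a triple product of spherical harmonics over the sphere.
Rules hold: Σm=0, L=6 even, 1≤3≤3.
N = 3·5·7 = 105
Δ = 0!·2!·4!/7! = 1/105
Racah Σ t=0..0: t=0:+1/4 = 1/4
⇒ 3j(1 2 3; 0 0 0)² = 3/35, sgn -1
Racah Σ t=0..0: t=0:+1/24 = 1/24
⇒ 3j(1 2 3; 0 -2 2)² = 1/21, sgn -1
4πI² = N·(3j₀)²·(3jₘ)² = 3/7
I = +1·√(0.428571/4π) = 0.18467439

Gaunt coefficient, +0.184674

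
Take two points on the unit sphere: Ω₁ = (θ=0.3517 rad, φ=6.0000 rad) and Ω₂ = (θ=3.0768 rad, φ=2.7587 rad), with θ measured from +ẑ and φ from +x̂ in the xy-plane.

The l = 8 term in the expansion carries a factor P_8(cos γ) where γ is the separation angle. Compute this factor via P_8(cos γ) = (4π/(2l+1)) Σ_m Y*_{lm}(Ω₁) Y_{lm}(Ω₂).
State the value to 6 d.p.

Expand P_8 via completeness: Σ_{m} conj(Y_{8,m}) at Ω₁ times Y_{8,m} at Ω₂ —
  term(m=-8) = +0.000000+0.000000i   from Y*(Ω₁)=-0.000065-0.000079i, Y(Ω₂)=-0.000000+0.000000i
  term(m=-7) = +0.000000+0.000000i   from Y*(Ω₁)=-0.000446-0.001021i, Y(Ω₂)=-0.000000+0.000000i
  term(m=-6) = +0.000000+0.000000i   from Y*(Ω₁)=-0.000984-0.007625i, Y(Ω₂)=-0.000000+0.000000i
  term(m=-5) = +0.000000+0.000000i   from Y*(Ω₁)=+0.005839-0.037399i, Y(Ω₂)=-0.000004+0.000010i
  term(m=-4) = +0.000030+0.000012i   from Y*(Ω₁)=+0.057747-0.123283i, Y(Ω₂)=+0.000009+0.000235i
  term(m=-3) = +0.001241+0.000383i   from Y*(Ω₁)=+0.229736-0.261282i, Y(Ω₂)=+0.001530+0.003406i
  term(m=-2) = +0.023639+0.004778i   from Y*(Ω₁)=+0.481361-0.306078i, Y(Ω₂)=+0.030477+0.029304i
  term(m=-1) = +0.124193+0.012424i   from Y*(Ω₁)=+0.389213-0.113263i, Y(Ω₂)=+0.285611+0.115036i
  term(m=+0) = -0.325298-0.000000i   from Y*(Ω₁)=-0.302084-0.000000i, Y(Ω₂)=+1.076847+0.000000i
  term(m=+1) = +0.124193-0.012424i   from Y*(Ω₁)=-0.389213-0.113263i, Y(Ω₂)=-0.285611+0.115036i
  term(m=+2) = +0.023639-0.004778i   from Y*(Ω₁)=+0.481361+0.306078i, Y(Ω₂)=+0.030477-0.029304i
  term(m=+3) = +0.001241-0.000383i   from Y*(Ω₁)=-0.229736-0.261282i, Y(Ω₂)=-0.001530+0.003406i
  term(m=+4) = +0.000030-0.000012i   from Y*(Ω₁)=+0.057747+0.123283i, Y(Ω₂)=+0.000009-0.000235i
  term(m=+5) = +0.000000-0.000000i   from Y*(Ω₁)=-0.005839-0.037399i, Y(Ω₂)=+0.000004+0.000010i
  term(m=+6) = +0.000000-0.000000i   from Y*(Ω₁)=-0.000984+0.007625i, Y(Ω₂)=-0.000000-0.000000i
  term(m=+7) = +0.000000-0.000000i   from Y*(Ω₁)=+0.000446-0.001021i, Y(Ω₂)=+0.000000+0.000000i
  term(m=+8) = +0.000000-0.000000i   from Y*(Ω₁)=-0.000065+0.000079i, Y(Ω₂)=-0.000000-0.000000i
Σ over m = -0.027091-0.000000i; ×(4π/17) → -0.020026-0.000000i. Real part: -0.020026

-0.020026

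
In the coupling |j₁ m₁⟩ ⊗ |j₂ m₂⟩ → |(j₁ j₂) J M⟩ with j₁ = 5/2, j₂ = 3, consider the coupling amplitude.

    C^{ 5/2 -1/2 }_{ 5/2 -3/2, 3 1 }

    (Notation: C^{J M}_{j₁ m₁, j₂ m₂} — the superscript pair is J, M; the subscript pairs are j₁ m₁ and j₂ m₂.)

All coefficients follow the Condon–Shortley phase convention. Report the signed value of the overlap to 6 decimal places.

+√(1/35) = +0.169031

triangle: 3!·2!·3!/9! = 72/362880
(j±m)!: 1!·4!·4!·2!·2!·3! = 13824
prefactor² = (2J+1)·Δ·N² = 576/35
  k=2: +1/(2!·1!·2!·2!·0!·1!) = 1/8
  k=3: −1/(3!·0!·1!·1!·1!·2!) = -1/12
Σ = 1/24  ⇒  CG² = 576/35·(1/24)² = 1/35
CG = +√(1/35) = +0.169031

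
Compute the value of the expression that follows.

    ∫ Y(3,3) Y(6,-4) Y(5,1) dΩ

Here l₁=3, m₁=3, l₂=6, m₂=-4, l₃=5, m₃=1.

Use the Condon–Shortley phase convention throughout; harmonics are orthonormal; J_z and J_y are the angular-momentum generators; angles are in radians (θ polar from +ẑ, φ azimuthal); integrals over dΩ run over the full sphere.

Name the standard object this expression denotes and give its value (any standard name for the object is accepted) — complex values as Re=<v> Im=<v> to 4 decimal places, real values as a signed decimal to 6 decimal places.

This is a Gaunt coefficient — the integral of a triple product of spherical harmonics over the sphere.
Checks pass: Σm=0; 14 even; l₃=5∈[3,9].
(2·3+1)(2·6+1)(2·5+1) = 1001
Δ: 4! 2! 8! / 15! → 1/675675
sum: t=1:−1/8640 t=2:+1/2304 t=3:−1/8640 = 7/34560
3j²(3 6 5; 0 0 0) = Δ·Π!·Σ² = 7/429  (sign -1)
sum: t=0:+1/69120 = 1/69120
3j²(3 6 5; 3 -4 1) = Δ·Π!·Σ² = 4/143  (sign +1)
combine: 4πI² = 1001·7/429·4/143 = 196/429
take √, sign -1: I = -0.19067531

Gaunt coefficient, -0.190675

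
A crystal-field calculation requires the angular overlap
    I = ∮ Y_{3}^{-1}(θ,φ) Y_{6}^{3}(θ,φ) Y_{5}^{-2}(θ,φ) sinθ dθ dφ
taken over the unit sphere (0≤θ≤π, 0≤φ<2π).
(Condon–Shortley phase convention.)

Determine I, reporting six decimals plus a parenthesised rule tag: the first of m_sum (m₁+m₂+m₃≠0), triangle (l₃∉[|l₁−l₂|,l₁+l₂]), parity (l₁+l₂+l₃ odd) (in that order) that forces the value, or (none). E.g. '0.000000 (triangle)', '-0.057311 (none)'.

-0.152880 (none)

Rules hold: Σm=0, L=14 even, 3≤5≤9.
N = 7·13·11 = 1001
Δ = 4!·2!·8!/15! = 1/675675
Racah Σ t=1..3: t=1:−1/8640 t=2:+1/2304 t=3:−1/8640 = 7/34560
⇒ 3j(3 6 5; 0 0 0)² = 7/429, sgn -1
Racah Σ t=2..4: t=2:+1/40320 t=3:−1/8640 t=4:+1/34560 = -1/16128
⇒ 3j(3 6 5; -1 3 -2)² = 18/1001, sgn +1
4πI² = N·(3j₀)²·(3jₘ)² = 42/143
I = -1·√(0.293706/4π) = -0.15288036
No selection rule forces the value: the integral is nonzero (none).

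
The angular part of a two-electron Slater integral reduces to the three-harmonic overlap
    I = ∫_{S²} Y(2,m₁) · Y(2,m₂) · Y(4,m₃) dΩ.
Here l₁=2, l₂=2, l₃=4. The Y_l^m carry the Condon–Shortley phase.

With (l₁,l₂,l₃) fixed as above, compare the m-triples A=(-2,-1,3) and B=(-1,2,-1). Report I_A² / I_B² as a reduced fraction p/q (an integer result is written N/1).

Same 2,2,4: normalisation and zero-m 3j drop out of the ratio.
A: Δ: 0! 4! 4! / 9! → 1/630; sum: t=0:+1/144 = 1/144; 3j²(2 2 4; -2 -1 3) = Δ·Π!·Σ² = 1/18  (sign -1)
B: Δ: 0! 4! 4! / 9! → 1/630; sum: t=0:+1/144 = 1/144; 3j²(2 2 4; -1 2 -1) = Δ·Π!·Σ² = 1/126  (sign -1)
I_A²/I_B² = (1/18)/(1/126) = 7/1

7/1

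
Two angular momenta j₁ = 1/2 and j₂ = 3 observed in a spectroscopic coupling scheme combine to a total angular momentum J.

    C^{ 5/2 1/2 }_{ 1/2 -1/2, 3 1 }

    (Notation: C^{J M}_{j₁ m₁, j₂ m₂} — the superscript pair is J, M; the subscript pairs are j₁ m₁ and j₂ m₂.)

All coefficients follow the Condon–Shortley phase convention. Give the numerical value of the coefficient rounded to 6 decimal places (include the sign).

-0.755929  (= −√(4/7))

√[6·1!0!5!/7! · 0!1!4!2!3!2!] = √(576/7)
  +(−1)^1/∏(1,0,0,3,0,2)! = -1/12  (running -1/12)
⟨..|..⟩ = √(576/7)·(-1/12) = -0.755929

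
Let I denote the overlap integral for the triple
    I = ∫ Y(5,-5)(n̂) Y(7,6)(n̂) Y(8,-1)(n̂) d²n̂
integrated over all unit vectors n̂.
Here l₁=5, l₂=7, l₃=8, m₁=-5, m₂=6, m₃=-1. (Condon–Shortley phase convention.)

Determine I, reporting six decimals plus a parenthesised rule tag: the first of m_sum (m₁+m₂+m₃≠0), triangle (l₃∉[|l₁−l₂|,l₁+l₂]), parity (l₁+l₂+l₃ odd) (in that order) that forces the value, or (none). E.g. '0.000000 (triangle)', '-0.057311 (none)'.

Checks pass: Σm=0; 20 even; l₃=8∈[2,12].
(2·5+1)(2·7+1)(2·8+1) = 2805
Δ: 4! 6! 10! / 21! → 1/814773960
sum: t=0:+1/87091200 t=1:−1/4976640 t=2:+1/2073600 t=3:−1/4976640 t=4:+1/87091200 = 1/9676800
3j²(5 7 8; 0 0 0) = Δ·Π!·Σ² = 360/46189  (sign +1)
sum: t=4:+1/6270566400 = 1/6270566400
3j²(5 7 8; -5 6 -1) = Δ·Π!·Σ² = 5/3876  (sign -1)
combine: 4πI² = 2805·360/46189·5/3876 = 2250/79781
take √, sign -1: I = -0.04737362
No selection rule forces the value: the integral is nonzero (none).

-0.047374 (none)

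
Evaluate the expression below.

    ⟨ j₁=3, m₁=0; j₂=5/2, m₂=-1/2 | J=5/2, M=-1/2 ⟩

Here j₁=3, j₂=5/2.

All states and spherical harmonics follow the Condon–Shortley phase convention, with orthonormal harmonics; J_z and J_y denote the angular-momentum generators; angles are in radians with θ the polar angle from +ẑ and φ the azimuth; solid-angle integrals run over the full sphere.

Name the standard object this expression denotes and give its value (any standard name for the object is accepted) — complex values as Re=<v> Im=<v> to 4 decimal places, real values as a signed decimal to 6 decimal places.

Clebsch–Gordan coefficient, −√(8/105) ≈ -0.276026

This is a Clebsch–Gordan (vector-coupling) coefficient.
√[6·3!3!2!/9! · 3!3!2!3!2!3!] = √(216/35)
  +(−1)^0/∏(0,3,3,2,0,0)! = 1/72  (running 1/72)
  +(−1)^1/∏(1,2,2,1,1,1)! = -1/4  (running -17/72)
  +(−1)^2/∏(2,1,1,0,2,2)! = 1/8  (running -1/9)
⟨..|..⟩ = √(216/35)·(-1/9) = -0.276026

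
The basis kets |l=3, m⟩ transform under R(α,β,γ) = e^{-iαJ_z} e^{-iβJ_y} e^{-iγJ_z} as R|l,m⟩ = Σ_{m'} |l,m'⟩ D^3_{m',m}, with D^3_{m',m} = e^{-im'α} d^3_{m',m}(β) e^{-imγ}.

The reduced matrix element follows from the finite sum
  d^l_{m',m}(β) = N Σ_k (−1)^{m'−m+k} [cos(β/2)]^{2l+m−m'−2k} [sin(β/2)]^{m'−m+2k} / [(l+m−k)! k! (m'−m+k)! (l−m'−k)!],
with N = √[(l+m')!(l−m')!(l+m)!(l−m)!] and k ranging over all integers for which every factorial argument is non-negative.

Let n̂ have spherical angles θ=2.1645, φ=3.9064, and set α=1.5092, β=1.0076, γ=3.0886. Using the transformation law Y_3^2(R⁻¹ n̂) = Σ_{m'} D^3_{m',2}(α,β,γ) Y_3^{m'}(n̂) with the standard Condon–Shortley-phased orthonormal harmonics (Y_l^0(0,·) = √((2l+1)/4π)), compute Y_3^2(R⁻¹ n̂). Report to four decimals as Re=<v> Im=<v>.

Need the full column D^3_{m',2} for m'=−3..3 at α=1.5092, β=1.0076, γ=3.0886.
cos(β/2)=0.875754, sin(β/2)=0.482757
d^3_{-3,2}: single k=5 term ⇒ +0.056247;  D = -0.004428-0.056073i
d^3_{-2,2}: k∈[4..5] ⇒ +0.208280 -0.012658 = +0.195622;  D = -0.195593+0.003366i
d^3_{-1,2}: k∈[3..4] ⇒ +0.477928 -0.072615 = +0.405313;  D = -0.017986+0.404914i
d^3_{0,2}: k∈[2..3] ⇒ +0.750839 -0.228160 = +0.522679;  D = +0.519746+0.055293i
d^3_{1,2}: k∈[1..2] ⇒ +0.786394 -0.477928 = +0.308466;  D = +0.051452-0.304145i
d^3_{2,2}: k∈[0..1] ⇒ +0.451122 -0.685419 = -0.234297;  D = +0.228171+0.053227i
d^3_{3,2}: single k=0 term ⇒ -0.609138;  D = +0.174636-0.583568i
Y_3^{m'}(θ=2.1645,φ=3.9064) and Σ D·Y over m':
  (-0.0044-0.0561i)·(+0.1573+0.1781i)  (-0.1956+0.0034i)·(-0.0162+0.3925i)  (-0.0180+0.4049i)·(-0.1092+0.1048i)  (+0.5197+0.0553i)·(+0.2996+0.0000i)  (+0.0515-0.3041i)·(+0.1092+0.1048i)  (+0.2282+0.0532i)·(-0.0162-0.3925i)  (+0.1746-0.5836i)·(-0.1573+0.1781i)
Y_3^2(R⁻¹ n̂) = +0.257512-0.111276i

Re=0.2575 Im=-0.1113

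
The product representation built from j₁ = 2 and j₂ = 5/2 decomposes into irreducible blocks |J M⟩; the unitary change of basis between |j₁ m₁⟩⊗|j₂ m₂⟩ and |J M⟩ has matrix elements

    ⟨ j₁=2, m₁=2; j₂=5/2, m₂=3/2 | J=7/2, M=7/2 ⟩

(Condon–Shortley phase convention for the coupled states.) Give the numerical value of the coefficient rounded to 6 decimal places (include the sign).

√[8·1!3!4!/9! · 4!0!4!1!7!0!] = √(9216)
  +(−1)^0/∏(0,1,0,4,3,0)! = 1/144  (running 1/144)
⟨..|..⟩ = √(9216)·(1/144) = +0.666667

+√(4/9) ≈ +0.666667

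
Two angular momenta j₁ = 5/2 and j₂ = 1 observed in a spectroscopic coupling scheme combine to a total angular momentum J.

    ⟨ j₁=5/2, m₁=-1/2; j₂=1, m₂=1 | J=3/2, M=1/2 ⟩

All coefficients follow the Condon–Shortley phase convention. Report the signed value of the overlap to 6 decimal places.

j₁+j₂−J=2  J+j₁−j₂=3  J−j₁+j₂=0  j₁+j₂+J+1=6
(j₁±m₁, j₂±m₂, J±M) = (2,3,2,0,2,1)
P² = 16/5
sum k=2..2:
  [2] +1/4 = 1/4
S = 1/4
C² = P²·S² = 1/5 ; C = +0.447214

+√(1/5) ≈ +0.447214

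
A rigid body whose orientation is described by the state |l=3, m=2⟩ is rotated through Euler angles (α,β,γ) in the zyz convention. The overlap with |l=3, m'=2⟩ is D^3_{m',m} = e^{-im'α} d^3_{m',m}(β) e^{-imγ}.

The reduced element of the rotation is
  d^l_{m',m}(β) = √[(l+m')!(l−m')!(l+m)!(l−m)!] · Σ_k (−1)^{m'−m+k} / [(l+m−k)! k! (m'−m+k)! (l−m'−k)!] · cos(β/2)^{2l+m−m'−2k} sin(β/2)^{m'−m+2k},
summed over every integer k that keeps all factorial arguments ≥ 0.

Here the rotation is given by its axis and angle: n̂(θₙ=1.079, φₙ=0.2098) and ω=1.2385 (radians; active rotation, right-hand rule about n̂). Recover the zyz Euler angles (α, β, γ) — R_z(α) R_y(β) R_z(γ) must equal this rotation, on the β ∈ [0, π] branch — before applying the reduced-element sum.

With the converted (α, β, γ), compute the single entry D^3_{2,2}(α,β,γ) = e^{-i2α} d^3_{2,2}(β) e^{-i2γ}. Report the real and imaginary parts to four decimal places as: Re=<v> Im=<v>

Re=-0.0836 Im=0.2995

Axis–angle → zyz. n̂ = (sinθₙcosφₙ, sinθₙsinφₙ, cosθₙ) = (+0.862157, +0.183582, +0.472210), ω = 1.2385.
R = I cosω + sinω [n̂]ₓ + (1−cosω) n̂n̂ᵀ gives
  R = [+0.827050, -0.339734, +0.447850; +0.553023, +0.348923, -0.756584; +0.100772, +0.873404, +0.476457]
β = atan2(√(R₁₃²+R₂₃²), R₃₃) = 1.074176; α = atan2(R₂₃, R₁₃) mod 2π = 5.246859; γ = atan2(R₃₂, −R₃₁) mod 2π = 1.685667
Split into d^3_{2,2}(β=1.0742) × two z-phases.
Half-angle: c=0.859202, s=0.511636. N=√(120·1·120·1)=120.000000
Admissible k: 0..1 (factorial args all ≥0)
  k=0: (−1)^0·120.0000/(120)·0.8592^6·0.5116^0 = +0.402321
  k=1: (−1)^1·120.0000/(24)·0.8592^4·0.5116^2 = -0.713303
d^3_{2,2}(1.0742) = +0.402321 -0.713303 = -0.310982
Attach z-rotation phases: D = e^{-i(2)(5.2469)}·(-0.310982)·e^{-i(2)(1.6857)} = -0.083583+0.299540i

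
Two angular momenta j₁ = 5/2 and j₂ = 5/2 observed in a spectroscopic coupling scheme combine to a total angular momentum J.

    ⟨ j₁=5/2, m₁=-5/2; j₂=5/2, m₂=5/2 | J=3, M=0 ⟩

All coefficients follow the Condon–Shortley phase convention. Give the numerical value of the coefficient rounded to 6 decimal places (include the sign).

+√(5/36) ≈ +0.372678

√[7·2!3!3!/9! · 0!5!5!0!3!3!] = √(720)
  +(−1)^2/∏(2,0,3,3,0,0)! = 1/72  (running 1/72)
⟨..|..⟩ = √(720)·(1/72) = +0.372678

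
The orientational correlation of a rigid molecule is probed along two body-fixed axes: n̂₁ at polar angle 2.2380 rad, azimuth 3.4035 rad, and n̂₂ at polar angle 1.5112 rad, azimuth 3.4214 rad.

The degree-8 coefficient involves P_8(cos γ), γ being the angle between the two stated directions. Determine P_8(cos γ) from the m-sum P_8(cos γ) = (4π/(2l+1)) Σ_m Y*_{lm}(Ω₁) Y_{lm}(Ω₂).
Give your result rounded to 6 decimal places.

0.206842

Expand P_8 via completeness: Σ_{m} conj(Y_{8,m}) at Ω₁ times Y_{8,m} at Ω₂ —
  term(m=-8) = 0.03759 - 0.00542j   from Y*(Ω₁)=-0.03743 + 0.06470j, Y(Ω₂)=-0.31462 - 0.39904j
  term(m=-7) = -0.02834 + 0.00357j   from Y*(Ω₁)=-0.06113 + 0.22744j, Y(Ω₂)=0.04587 + 0.11227j
  term(m=-6) = -0.14710 + 0.01586j   from Y*(Ω₁)=-0.00027 + 0.41960j, Y(Ω₂)=0.03802 + 0.35055j
  term(m=-5) = 0.05818 - 0.00522j   from Y*(Ω₁)=0.10667 + 0.39895j, Y(Ω₂)=0.02418 - 0.13938j
  term(m=-4) = 0.02253 - 0.00162j   from Y*(Ω₁)=0.03698 + 0.06411j, Y(Ω₂)=0.13318 - 0.27460j
  term(m=-3) = 0.04873 - 0.00262j   from Y*(Ω₁)=-0.22920 - 0.22935j, Y(Ω₂)=-0.10052 + 0.11201j
  term(m=-2) = 0.07366 - 0.00264j   from Y*(Ω₁)=-0.22444 - 0.12965j, Y(Ω₂)=-0.24098 + 0.15095j
  term(m=-1) = 0.03350 - 0.00060j   from Y*(Ω₁)=0.20982 + 0.05625j, Y(Ω₂)=0.14825 - 0.04260j
  term(m=+0) = 0.08232 + 0.00000j   from Y*(Ω₁)=0.29590 + 0.00000j, Y(Ω₂)=0.27821 + 0.00000j
  term(m=+1) = 0.03350 + 0.00060j   from Y*(Ω₁)=-0.20982 + 0.05625j, Y(Ω₂)=-0.14825 - 0.04260j
  term(m=+2) = 0.07366 + 0.00264j   from Y*(Ω₁)=-0.22444 + 0.12965j, Y(Ω₂)=-0.24098 - 0.15095j
  term(m=+3) = 0.04873 + 0.00262j   from Y*(Ω₁)=0.22920 - 0.22935j, Y(Ω₂)=0.10052 + 0.11201j
  term(m=+4) = 0.02253 + 0.00162j   from Y*(Ω₁)=0.03698 - 0.06411j, Y(Ω₂)=0.13318 + 0.27460j
  term(m=+5) = 0.05818 + 0.00522j   from Y*(Ω₁)=-0.10667 + 0.39895j, Y(Ω₂)=-0.02418 - 0.13938j
  term(m=+6) = -0.14710 - 0.01586j   from Y*(Ω₁)=-0.00027 - 0.41960j, Y(Ω₂)=0.03802 - 0.35055j
  term(m=+7) = -0.02834 - 0.00357j   from Y*(Ω₁)=0.06113 + 0.22744j, Y(Ω₂)=-0.04587 + 0.11227j
  term(m=+8) = 0.03759 + 0.00542j   from Y*(Ω₁)=-0.03743 - 0.06470j, Y(Ω₂)=-0.31462 + 0.39904j
Total Σ_m = 0.27982 + 0.00000j. Multiply by 0.739198: 0.20684 + 0.00000j. P_8(cos γ) = 0.206842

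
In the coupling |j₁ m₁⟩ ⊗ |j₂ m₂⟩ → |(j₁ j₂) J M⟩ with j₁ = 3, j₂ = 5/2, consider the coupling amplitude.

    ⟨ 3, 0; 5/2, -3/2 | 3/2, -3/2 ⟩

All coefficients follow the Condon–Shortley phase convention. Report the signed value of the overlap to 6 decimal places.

j₁+j₂−J=4  J+j₁−j₂=2  J−j₁+j₂=1  j₁+j₂+J+1=8
(j₁±m₁, j₂±m₂, J±M) = (3,3,1,4,0,3)
P² = 864/35
sum k=1..1:
  [1] −1/12 = -1/12
S = -1/12
C² = P²·S² = 6/35 ; C = -0.414039

-0.414039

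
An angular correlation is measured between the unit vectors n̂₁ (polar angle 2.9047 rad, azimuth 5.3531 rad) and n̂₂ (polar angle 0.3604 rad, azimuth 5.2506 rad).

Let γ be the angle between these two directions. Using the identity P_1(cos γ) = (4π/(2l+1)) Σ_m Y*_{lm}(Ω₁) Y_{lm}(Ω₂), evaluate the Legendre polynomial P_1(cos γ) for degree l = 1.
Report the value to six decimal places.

Expand P_1 via completeness: Σ_{m} conj(Y_{1,m}) at Ω₁ times Y_{1,m} at Ω₂ —
  term(m=-1) = +0.009827+0.001011i   from Y*(Ω₁)=+0.048468-0.065001i, Y(Ω₂)=+0.062454+0.104613i
  term(m=+0) = -0.217156-0.000000i   from Y*(Ω₁)=-0.474957-0.000000i, Y(Ω₂)=+0.457213+0.000000i
  term(m=+1) = +0.009827-0.001011i   from Y*(Ω₁)=-0.048468-0.065001i, Y(Ω₂)=-0.062454+0.104613i
Σ over m = -0.197502+0.000000i; ×(4π/3) → -0.827296+0.000000i. Real part: -0.827296

-0.827296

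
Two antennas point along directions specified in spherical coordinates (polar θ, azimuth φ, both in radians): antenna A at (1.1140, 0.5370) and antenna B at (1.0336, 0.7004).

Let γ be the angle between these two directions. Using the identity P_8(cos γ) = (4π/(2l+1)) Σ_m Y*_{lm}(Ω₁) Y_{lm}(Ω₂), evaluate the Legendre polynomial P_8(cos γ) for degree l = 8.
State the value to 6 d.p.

0.568612

Addition theorem: P_8(cos γ) = (4π/17) Σ_m Y*_{lm}(Ω₁) Y_{lm}(Ω₂), m = −8…8:
  term(m=-8) = 0.00865 - 0.03205j   from Y*(Ω₁)=-0.08774 - 0.19840j, Y(Ω₂)=0.11897 + 0.09621j
  term(m=-7) = 0.06438 - 0.14150j   from Y*(Ω₁)=-0.34773 - 0.24689j, Y(Ω₂)=0.06899 + 0.35795j
  term(m=-6) = 0.09310 - 0.13893j   from Y*(Ω₁)=-0.37608 - 0.03030j, Y(Ω₂)=-0.21638 + 0.38684j
  term(m=-5) = -0.00211 + 0.00225j   from Y*(Ω₁)=0.01533 - 0.00753j, Y(Ω₂)=-0.16914 + 0.06375j
  term(m=-4) = 0.06935 - 0.05311j   from Y*(Ω₁)=0.19138 - 0.29390j, Y(Ω₂)=0.23479 + 0.08305j
  term(m=-3) = 0.04598 - 0.02454j   from Y*(Ω₁)=0.00652 - 0.16199j, Y(Ω₂)=0.16263 + 0.27731j
  term(m=-2) = 0.02506 - 0.00850j   from Y*(Ω₁)=0.13133 + 0.24225j, Y(Ω₂)=0.01625 - 0.09466j
  term(m=-1) = 0.07442 - 0.01227j   from Y*(Ω₁)=0.19090 + 0.11365j, Y(Ω₂)=0.25958 - 0.21882j
  term(m=+0) = 0.01157 + 0.00000j   from Y*(Ω₁)=-0.24597 + 0.00000j, Y(Ω₂)=-0.04703 + 0.00000j
  term(m=+1) = 0.07442 + 0.01227j   from Y*(Ω₁)=-0.19090 + 0.11365j, Y(Ω₂)=-0.25958 - 0.21882j
  term(m=+2) = 0.02506 + 0.00850j   from Y*(Ω₁)=0.13133 - 0.24225j, Y(Ω₂)=0.01625 + 0.09466j
  term(m=+3) = 0.04598 + 0.02454j   from Y*(Ω₁)=-0.00652 - 0.16199j, Y(Ω₂)=-0.16263 + 0.27731j
  term(m=+4) = 0.06935 + 0.05311j   from Y*(Ω₁)=0.19138 + 0.29390j, Y(Ω₂)=0.23479 - 0.08305j
  term(m=+5) = -0.00211 - 0.00225j   from Y*(Ω₁)=-0.01533 - 0.00753j, Y(Ω₂)=0.16914 + 0.06375j
  term(m=+6) = 0.09310 + 0.13893j   from Y*(Ω₁)=-0.37608 + 0.03030j, Y(Ω₂)=-0.21638 - 0.38684j
  term(m=+7) = 0.06438 + 0.14150j   from Y*(Ω₁)=0.34773 - 0.24689j, Y(Ω₂)=-0.06899 + 0.35795j
  term(m=+8) = 0.00865 + 0.03205j   from Y*(Ω₁)=-0.08774 + 0.19840j, Y(Ω₂)=0.11897 - 0.09621j
Accumulated sum 0.76923 - 0.00000j; after 4π/(2l+1) scaling, 0.56861 - 0.00000j ⇒ P_8 = 0.568612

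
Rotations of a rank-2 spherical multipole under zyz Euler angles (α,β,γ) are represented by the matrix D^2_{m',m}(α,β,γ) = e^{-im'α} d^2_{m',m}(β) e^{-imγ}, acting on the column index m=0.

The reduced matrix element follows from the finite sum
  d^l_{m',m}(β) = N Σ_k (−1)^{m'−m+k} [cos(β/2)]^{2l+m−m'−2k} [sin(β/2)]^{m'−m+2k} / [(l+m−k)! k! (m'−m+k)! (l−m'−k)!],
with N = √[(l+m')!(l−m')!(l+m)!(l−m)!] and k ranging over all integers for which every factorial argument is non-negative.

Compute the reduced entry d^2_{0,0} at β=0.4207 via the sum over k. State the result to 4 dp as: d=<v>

d=0.7498

d^2_{0,0}(β=0.4207) via the finite sum:
c=cos(0.420700/2)=0.977958, s=sin(0.420700/2)=0.208802; N=√[2·2·2·2]=4.000000
Admissible k: 0..2 (factorial args all ≥0)
  k=0: (−1)^0·4.0000/(4)·0.9780^4·0.2088^0 = +0.914704
  k=1: (−1)^1·4.0000/(1)·0.9780^2·0.2088^2 = -0.166790
  k=2: (−1)^2·4.0000/(4)·0.9780^0·0.2088^4 = +0.001901
d^2_{0,0}(0.4207) = +0.914704 -0.166790 +0.001901 = +0.749815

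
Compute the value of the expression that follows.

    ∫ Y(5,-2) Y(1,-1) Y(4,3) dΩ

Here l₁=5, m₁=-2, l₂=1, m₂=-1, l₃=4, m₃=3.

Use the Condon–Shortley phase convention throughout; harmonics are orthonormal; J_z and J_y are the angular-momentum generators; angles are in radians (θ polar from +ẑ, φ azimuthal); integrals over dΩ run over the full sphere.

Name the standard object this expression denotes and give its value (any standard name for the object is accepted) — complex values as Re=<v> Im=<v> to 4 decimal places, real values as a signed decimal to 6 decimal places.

Gaunt coefficient, +0.085055

This is a Gaunt coefficient — the integral of a triple product of spherical harmonics over the sphere.
Checks pass: Σm=0; 10 even; l₃=4∈[4,6].
(2·5+1)(2·1+1)(2·4+1) = 297
Δ: 2! 8! 0! / 11! → 1/495
sum: t=1:−1/576 = -1/576
3j²(5 1 4; 0 0 0) = Δ·Π!·Σ² = 5/99  (sign -1)
sum: t=0:+1/10080 = 1/10080
3j²(5 1 4; -2 -1 3) = Δ·Π!·Σ² = 1/165  (sign -1)
combine: 4πI² = 297·5/99·1/165 = 1/11
take √, sign +1: I = 0.08505478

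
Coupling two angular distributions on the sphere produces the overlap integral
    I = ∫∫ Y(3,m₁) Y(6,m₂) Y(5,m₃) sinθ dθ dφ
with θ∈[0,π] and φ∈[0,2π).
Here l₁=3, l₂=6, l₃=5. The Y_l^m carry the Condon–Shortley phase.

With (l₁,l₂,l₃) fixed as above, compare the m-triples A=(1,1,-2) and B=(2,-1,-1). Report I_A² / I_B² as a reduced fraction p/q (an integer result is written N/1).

l's match ⇒ only the (l;m) 3-j factors differ between A and B.
A: triangle coeff Δ(3,6,5) = 1/675675; Σ_t [0,2]: t=0:+1/241920 t=1:−1/8640 t=2:+1/5760 = 1/16128; (3j)²=5/1001 [(3 6 5; 1 1 -2)], sign=-1
B: triangle coeff Δ(3,6,5) = 1/675675; Σ_t [0,1]: t=0:+1/17280 t=1:−1/6912 = -1/11520; (3j)²=2/143 [(3 6 5; 2 -1 -1)], sign=-1
I_A²/I_B² = (5/1001)/(2/143) = 5/14

5/14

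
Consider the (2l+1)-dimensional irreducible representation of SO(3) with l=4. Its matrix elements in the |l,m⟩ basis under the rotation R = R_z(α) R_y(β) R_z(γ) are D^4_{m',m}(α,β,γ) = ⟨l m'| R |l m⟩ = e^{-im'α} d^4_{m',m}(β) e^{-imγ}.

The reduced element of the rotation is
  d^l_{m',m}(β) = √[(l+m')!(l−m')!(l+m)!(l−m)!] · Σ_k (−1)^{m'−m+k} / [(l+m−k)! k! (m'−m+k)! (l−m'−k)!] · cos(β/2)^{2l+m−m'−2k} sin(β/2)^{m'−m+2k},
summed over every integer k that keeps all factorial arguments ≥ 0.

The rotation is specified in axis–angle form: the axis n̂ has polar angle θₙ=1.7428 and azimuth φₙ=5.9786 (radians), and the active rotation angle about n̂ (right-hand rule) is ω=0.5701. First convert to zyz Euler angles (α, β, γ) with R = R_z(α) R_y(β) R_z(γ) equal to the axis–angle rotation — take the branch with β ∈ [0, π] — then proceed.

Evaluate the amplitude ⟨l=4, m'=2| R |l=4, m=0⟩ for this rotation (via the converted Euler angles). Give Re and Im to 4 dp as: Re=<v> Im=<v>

Axis–angle → zyz. n̂ = (sinθₙcosφₙ, sinθₙsinφₙ, cosθₙ) = (+0.939894, -0.295472, -0.171157), ω = 0.5701.
R = I cosω + sinω [n̂]ₓ + (1−cosω) n̂n̂ᵀ gives
  R = [+0.981560, +0.048455, -0.184913; -0.136297, +0.855654, -0.499278; +0.134029, +0.515274, +0.846480]
β = atan2(√(R₁₃²+R₂₃²), R₃₃) = 0.561457; α = atan2(R₂₃, R₁₃) mod 2π = 4.357692; γ = atan2(R₃₂, −R₃₁) mod 2π = 1.825270
Split into d^4_{2,0}(β=0.5615) × two z-phases.
c=cos(0.561457/2)=0.960854, s=sin(0.561457/2)=0.277056; N=√[720·2·24·24]=910.735966
k∈{0,1,2} keeps every argument non-negative
  k=0: (−1)^2·910.7360/(96)·0.9609^6·0.2771^2 = +0.573060
  k=1: (−1)^3·910.7360/(36)·0.9609^4·0.2771^4 = -0.127054
  k=2: (−1)^4·910.7360/(96)·0.9609^2·0.2771^6 = +0.003961
d^4_{2,0}(0.5615) = +0.573060 -0.127054 +0.003961 = +0.449967
D = (-0.758756-0.651375i)·(+0.449967)·(+1.000000+0.000000i) = -0.341415-0.293097i

Re=-0.3414 Im=-0.2931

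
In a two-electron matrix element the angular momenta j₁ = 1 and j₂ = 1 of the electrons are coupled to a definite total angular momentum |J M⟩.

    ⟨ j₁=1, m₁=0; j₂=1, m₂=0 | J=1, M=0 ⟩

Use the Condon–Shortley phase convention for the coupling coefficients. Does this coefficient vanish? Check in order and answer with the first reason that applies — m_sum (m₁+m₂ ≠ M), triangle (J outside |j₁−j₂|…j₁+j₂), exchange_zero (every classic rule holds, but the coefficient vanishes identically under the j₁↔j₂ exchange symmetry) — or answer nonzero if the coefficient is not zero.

exchange_zero

m-sum: m₁+m₂ = 0+0 = 0, M = 0  ✓
triangle: |j₁−j₂| = 0 ≤ J = 1 ≤ j₁+j₂ = 2  ✓
exchange: j₁=j₂ and m₁=m₂, and (−1)^(j₁+j₂−J) = (−1)^1 = −1 forces ⟨j₁m₁;j₂m₂|JM⟩ = −⟨j₂m₂;j₁m₁|JM⟩ = −⟨j₁m₁;j₂m₂|JM⟩ ⇒ the coefficient vanishes identically
Racah sum check: Σ_k collapses to 0 ⇒ CG = 0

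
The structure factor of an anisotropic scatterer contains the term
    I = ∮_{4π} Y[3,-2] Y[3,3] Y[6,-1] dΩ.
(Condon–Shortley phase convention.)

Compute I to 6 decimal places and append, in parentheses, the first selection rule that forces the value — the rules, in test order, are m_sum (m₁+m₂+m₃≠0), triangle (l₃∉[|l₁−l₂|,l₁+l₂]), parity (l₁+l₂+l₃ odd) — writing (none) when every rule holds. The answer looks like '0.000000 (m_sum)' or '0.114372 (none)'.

-0.031364 (none)

m-sum 0 ✓  L=12 even ✓  0≤6≤6 ✓
Π(2lᵢ+1) = 7×7×13 = 637
triangle coeff Δ(3,3,6) = 1/12012
Σ_t [0,0]: t=0:+1/1296 = 1/1296
(3j)²=100/3003 [(3 3 6; 0 0 0)], sign=+1
Σ_t [0,0]: t=0:+1/86400 = 1/86400
(3j)²=1/1716 [(3 3 6; -2 3 -1)], sign=-1
⇒ 4πI² = 175/14157
I = (-1)√(175/14157/(4π)) = -0.03136379
No selection rule forces the value: the integral is nonzero (none).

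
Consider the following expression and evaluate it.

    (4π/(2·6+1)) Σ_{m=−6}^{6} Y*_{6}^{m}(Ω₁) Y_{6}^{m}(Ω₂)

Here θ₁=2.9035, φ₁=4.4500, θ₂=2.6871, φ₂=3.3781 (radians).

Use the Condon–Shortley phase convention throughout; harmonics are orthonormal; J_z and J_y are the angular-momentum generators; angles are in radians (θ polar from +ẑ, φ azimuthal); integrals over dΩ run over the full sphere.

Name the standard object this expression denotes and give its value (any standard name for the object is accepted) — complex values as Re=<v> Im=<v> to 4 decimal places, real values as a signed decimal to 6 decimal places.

Legendre polynomial (addition theorem), -0.086291

This sum is the spherical-harmonic addition theorem: it equals the Legendre polynomial P_l(cos γ) of the angle γ between the two directions.
Addition theorem: P_6(cos γ) = (4π/13) Σ_m Y*_{lm}(Ω₁) Y_{lm}(Ω₂), m = −6…6:
  term(m=-6) = 0.00000 + 0.00000j   from Y*(Ω₁)=0.00000 + 0.00008j, Y(Ω₂)=0.00052 - 0.00342j
  term(m=-5) = 0.00002 - 0.00002j   from Y*(Ω₁)=0.00115 + 0.00030j, Y(Ω₂)=0.00928 - 0.02269j
  term(m=-4) = -0.00045 - 0.00099j   from Y*(Ω₁)=0.00516 - 0.00899j, Y(Ω₂)=0.06108 - 0.08470j
  term(m=-3) = -0.01782 - 0.00132j   from Y*(Ω₁)=-0.04346 - 0.04331j, Y(Ω₂)=0.22090 - 0.18969j
  term(m=-2) = -0.06604 + 0.10236j   from Y*(Ω₁)=-0.21060 + 0.12192j, Y(Ω₂)=0.44562 - 0.22805j
  term(m=-1) = 0.10244 + 0.18800j   from Y*(Ω₁)=0.14939 + 0.55623j, Y(Ω₂)=0.36138 - 0.08710j
  term(m=+0) = -0.12557 + 0.00000j   from Y*(Ω₁)=0.49488 + 0.00000j, Y(Ω₂)=-0.25373 + 0.00000j
  term(m=+1) = 0.10244 - 0.18800j   from Y*(Ω₁)=-0.14939 + 0.55623j, Y(Ω₂)=-0.36138 - 0.08710j
  term(m=+2) = -0.06604 - 0.10236j   from Y*(Ω₁)=-0.21060 - 0.12192j, Y(Ω₂)=0.44562 + 0.22805j
  term(m=+3) = -0.01782 + 0.00132j   from Y*(Ω₁)=0.04346 - 0.04331j, Y(Ω₂)=-0.22090 - 0.18969j
  term(m=+4) = -0.00045 + 0.00099j   from Y*(Ω₁)=0.00516 + 0.00899j, Y(Ω₂)=0.06108 + 0.08470j
  term(m=+5) = 0.00002 + 0.00002j   from Y*(Ω₁)=-0.00115 + 0.00030j, Y(Ω₂)=-0.00928 - 0.02269j
  term(m=+6) = 0.00000 - 0.00000j   from Y*(Ω₁)=0.00000 - 0.00008j, Y(Ω₂)=0.00052 + 0.00342j
Accumulated sum -0.08927 - 0.00000j; after 4π/(2l+1) scaling, -0.08629 - 0.00000j ⇒ P_6 = -0.086291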